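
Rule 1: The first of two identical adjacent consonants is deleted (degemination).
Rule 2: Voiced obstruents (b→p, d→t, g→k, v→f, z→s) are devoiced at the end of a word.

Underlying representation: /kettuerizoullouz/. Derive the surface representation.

Rule 1 (degemination): /tt/ is a geminate; the first /t/ deletes. /ll/ is a geminate; the first /l/ deletes. /kettuerizoullouz/ → ketuerizoulouz.
Rule 2 (final devoicing): /z/ is a voiced obstruent in word-final position, so it devoices to [s]. /ketuerizoulouz/ → ketuerizoulous.

ketuerizoulous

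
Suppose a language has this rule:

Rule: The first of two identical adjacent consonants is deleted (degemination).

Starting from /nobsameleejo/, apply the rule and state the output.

No segment of /nobsameleejo/ meets the structural description of the rule, so the form surfaces unchanged.

nobsameleejo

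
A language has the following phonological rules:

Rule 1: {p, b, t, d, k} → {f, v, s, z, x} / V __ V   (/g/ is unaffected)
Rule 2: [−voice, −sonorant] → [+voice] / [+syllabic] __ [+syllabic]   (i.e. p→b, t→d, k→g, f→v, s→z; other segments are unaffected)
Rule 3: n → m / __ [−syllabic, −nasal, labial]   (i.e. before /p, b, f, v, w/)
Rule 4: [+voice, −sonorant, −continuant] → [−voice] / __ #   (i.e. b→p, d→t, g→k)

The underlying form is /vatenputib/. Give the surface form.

vazempuzip

Rule 1 (intervocalic spirantization): /t/ is a stop between vowels /a/ and /e/, so it spirantizes to the fricative [s]. /t/ is a stop between vowels /u/ and /i/, so it spirantizes to the fricative [s]. /vatenputib/ → vasenpusib.
Rule 2 (intervocalic voicing): /s/ is a voiceless obstruent between vowels /a/ and /e/, so it voices to [z]. /s/ is a voiceless obstruent between vowels /u/ and /i/, so it voices to [z]. /vasenpusib/ → vazenpuzib.
Rule 3 (nasal place assimilation): /n/ precedes the labial consonant /p/, so it assimilates in place to [m]. /vazenpuzib/ → vazempuzib.
Rule 4 (final devoicing): /b/ is a voiced stop in word-final position, so it devoices to [p]. /vazempuzib/ → vazempuzip.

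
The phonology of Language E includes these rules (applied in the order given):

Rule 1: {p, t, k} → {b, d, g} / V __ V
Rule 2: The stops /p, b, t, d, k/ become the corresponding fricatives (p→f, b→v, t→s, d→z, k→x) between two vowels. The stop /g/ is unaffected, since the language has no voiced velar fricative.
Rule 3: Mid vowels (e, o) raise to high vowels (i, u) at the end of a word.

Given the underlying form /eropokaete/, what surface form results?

erovogaezi

Rule 1 (intervocalic voicing): /p/ is a voiceless stop between vowels /o/ and /o/, so it voices to [b]. /k/ is a voiceless stop between vowels /o/ and /a/, so it voices to [g]. /t/ is a voiceless stop between vowels /e/ and /e/, so it voices to [d]. /eropokaete/ → erobogaede.
Rule 2 (intervocalic spirantization): /b/ is a stop between vowels /o/ and /o/, so it spirantizes to the fricative [v]. /d/ is a stop between vowels /e/ and /e/, so it spirantizes to the fricative [z]. /erobogaede/ → erovogaeze.
Rule 3 (final vowel raising): /e/ is a mid vowel in word-final position, so it raises to [i]. /erovogaeze/ → erovogaezi.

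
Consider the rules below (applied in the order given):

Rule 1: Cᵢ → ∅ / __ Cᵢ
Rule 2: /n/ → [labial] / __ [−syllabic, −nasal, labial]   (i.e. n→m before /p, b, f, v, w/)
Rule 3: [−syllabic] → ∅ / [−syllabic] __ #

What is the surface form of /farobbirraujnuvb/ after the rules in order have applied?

farobiraujnuv

Rule 1 (degemination): /bb/ is a geminate; the first /b/ deletes. /rr/ is a geminate; the first /r/ deletes. /farobbirraujnuvb/ → farobiraujnuvb.
Rule 2 (nasal place assimilation): no segment meets the environment; /farobiraujnuvb/ is unchanged.
Rule 3 (final cluster simplification): /b/ is the second consonant of a word-final cluster /vb/, so it deletes. /farobiraujnuvb/ → farobiraujnuv.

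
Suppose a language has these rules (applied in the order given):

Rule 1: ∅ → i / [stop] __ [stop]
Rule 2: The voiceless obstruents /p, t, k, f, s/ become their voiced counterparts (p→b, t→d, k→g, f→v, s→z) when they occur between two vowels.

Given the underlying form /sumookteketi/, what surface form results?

Rule 1 (stop-cluster i-epenthesis): /k/ and /t/ form a stop–stop cluster, so [i] is inserted between them. /sumookteketi/ → sumookiteketi.
Rule 2 (intervocalic voicing): /k/ is a voiceless obstruent between vowels /o/ and /i/, so it voices to [g]. /t/ is a voiceless obstruent between vowels /i/ and /e/, so it voices to [d]. /k/ is a voiceless obstruent between vowels /e/ and /e/, so it voices to [g]. /t/ is a voiceless obstruent between vowels /e/ and /i/, so it voices to [d]. /sumookiteketi/ → sumoogidegedi.

sumoogidegedi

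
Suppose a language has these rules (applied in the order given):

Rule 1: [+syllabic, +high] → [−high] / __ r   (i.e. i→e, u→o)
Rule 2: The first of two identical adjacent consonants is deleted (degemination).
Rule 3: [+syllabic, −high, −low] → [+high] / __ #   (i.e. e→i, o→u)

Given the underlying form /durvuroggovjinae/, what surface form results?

Rule 1 (pre-rhotic lowering): /u/ is a high vowel immediately before /r/, so it lowers to [o]. /u/ is a high vowel immediately before /r/, so it lowers to [o]. /durvuroggovjinae/ → dorvoroggovjinae.
Rule 2 (degemination): /gg/ is a geminate; the first /g/ deletes. /dorvoroggovjinae/ → dorvorogovjinae.
Rule 3 (final vowel raising): /e/ is a mid vowel in word-final position, so it raises to [i]. /dorvorogovjinae/ → dorvorogovjinai.

dorvorogovjinai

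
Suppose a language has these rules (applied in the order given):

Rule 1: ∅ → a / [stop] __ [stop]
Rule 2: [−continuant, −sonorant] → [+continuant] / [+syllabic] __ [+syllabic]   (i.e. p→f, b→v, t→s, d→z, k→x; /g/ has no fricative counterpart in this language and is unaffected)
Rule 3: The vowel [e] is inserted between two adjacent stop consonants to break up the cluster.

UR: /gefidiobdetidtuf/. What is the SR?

gefiziovazesizasuf

Rule 1 (stop-cluster a-epenthesis): /b/ and /d/ form a stop–stop cluster, so [a] is inserted between them. /d/ and /t/ form a stop–stop cluster, so [a] is inserted between them. /gefidiobdetidtuf/ → gefidiobadetidatuf.
Rule 2 (intervocalic spirantization): /d/ is a stop between vowels /i/ and /i/, so it spirantizes to the fricative [z]. /b/ is a stop between vowels /o/ and /a/, so it spirantizes to the fricative [v]. /d/ is a stop between vowels /a/ and /e/, so it spirantizes to the fricative [z]. /t/ is a stop between vowels /e/ and /i/, so it spirantizes to the fricative [s]. /d/ is a stop between vowels /i/ and /a/, so it spirantizes to the fricative [z]. /t/ is a stop between vowels /a/ and /u/, so it spirantizes to the fricative [s]. /gefidiobadetidatuf/ → gefiziovazesizasuf.
Rule 3 (stop-cluster e-epenthesis): no segment meets the environment; /gefiziovazesizasuf/ is unchanged.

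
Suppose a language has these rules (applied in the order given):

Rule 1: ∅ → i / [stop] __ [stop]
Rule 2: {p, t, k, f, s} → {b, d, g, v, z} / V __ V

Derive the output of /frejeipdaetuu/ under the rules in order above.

Rule 1 (stop-cluster i-epenthesis): /p/ and /d/ form a stop–stop cluster, so [i] is inserted between them. /frejeipdaetuu/ → frejeipidaetuu.
Rule 2 (intervocalic voicing): /p/ is a voiceless obstruent between vowels /i/ and /i/, so it voices to [b]. /t/ is a voiceless obstruent between vowels /e/ and /u/, so it voices to [d]. /frejeipidaetuu/ → frejeibidaeduu.

frejeibidaeduu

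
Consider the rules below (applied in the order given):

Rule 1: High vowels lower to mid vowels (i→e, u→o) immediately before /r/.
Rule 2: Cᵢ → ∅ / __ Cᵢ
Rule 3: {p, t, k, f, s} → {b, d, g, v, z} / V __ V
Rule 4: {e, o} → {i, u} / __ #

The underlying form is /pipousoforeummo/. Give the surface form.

pibouzovoreumu

Rule 1 (pre-rhotic lowering): no segment meets the environment; /pipousoforeummo/ is unchanged.
Rule 2 (degemination): /mm/ is a geminate; the first /m/ deletes. /pipousoforeummo/ → pipousoforeumo.
Rule 3 (intervocalic voicing): /p/ is a voiceless obstruent between vowels /i/ and /o/, so it voices to [b]. /s/ is a voiceless obstruent between vowels /u/ and /o/, so it voices to [z]. /f/ is a voiceless obstruent between vowels /o/ and /o/, so it voices to [v]. /pipousoforeumo/ → pibouzovoreumo.
Rule 4 (final vowel raising): /o/ is a mid vowel in word-final position, so it raises to [u]. /pibouzovoreumo/ → pibouzovoreumu.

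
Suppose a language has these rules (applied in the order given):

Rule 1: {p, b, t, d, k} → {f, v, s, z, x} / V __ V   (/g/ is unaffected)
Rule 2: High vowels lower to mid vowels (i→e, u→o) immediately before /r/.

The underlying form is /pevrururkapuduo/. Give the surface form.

pevrororkafuzuo

Rule 1 (intervocalic spirantization): /p/ is a stop between vowels /a/ and /u/, so it spirantizes to the fricative [f]. /d/ is a stop between vowels /u/ and /u/, so it spirantizes to the fricative [z]. /pevrururkapuduo/ → pevrururkafuzuo.
Rule 2 (pre-rhotic lowering): /u/ is a high vowel immediately before /r/, so it lowers to [o]. /u/ is a high vowel immediately before /r/, so it lowers to [o]. /pevrururkafuzuo/ → pevrororkafuzuo.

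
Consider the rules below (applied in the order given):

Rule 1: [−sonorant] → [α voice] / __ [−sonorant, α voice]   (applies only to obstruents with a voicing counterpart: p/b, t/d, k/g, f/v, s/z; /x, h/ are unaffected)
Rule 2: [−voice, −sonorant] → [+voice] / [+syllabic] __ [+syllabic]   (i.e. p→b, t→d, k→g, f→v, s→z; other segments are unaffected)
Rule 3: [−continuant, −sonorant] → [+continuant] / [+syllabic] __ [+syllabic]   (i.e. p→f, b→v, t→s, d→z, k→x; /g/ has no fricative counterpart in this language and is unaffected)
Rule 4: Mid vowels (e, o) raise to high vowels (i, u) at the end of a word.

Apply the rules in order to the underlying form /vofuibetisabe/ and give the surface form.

Rule 1 (regressive voicing assimilation): no segment meets the environment; /vofuibetisabe/ is unchanged.
Rule 2 (intervocalic voicing): /f/ is a voiceless obstruent between vowels /o/ and /u/, so it voices to [v]. /t/ is a voiceless obstruent between vowels /e/ and /i/, so it voices to [d]. /s/ is a voiceless obstruent between vowels /i/ and /a/, so it voices to [z]. /vofuibetisabe/ → vovuibedizabe.
Rule 3 (intervocalic spirantization): /b/ is a stop between vowels /i/ and /e/, so it spirantizes to the fricative [v]. /d/ is a stop between vowels /e/ and /i/, so it spirantizes to the fricative [z]. /b/ is a stop between vowels /a/ and /e/, so it spirantizes to the fricative [v]. /vovuibedizabe/ → vovuivezizave.
Rule 4 (final vowel raising): /e/ is a mid vowel in word-final position, so it raises to [i]. /vovuivezizave/ → vovuivezizavi.

vovuivezizavi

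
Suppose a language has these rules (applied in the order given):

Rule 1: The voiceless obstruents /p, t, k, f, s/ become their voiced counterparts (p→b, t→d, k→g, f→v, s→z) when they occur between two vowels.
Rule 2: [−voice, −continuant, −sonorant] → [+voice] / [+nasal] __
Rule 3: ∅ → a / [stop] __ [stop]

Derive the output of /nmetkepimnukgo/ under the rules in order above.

Rule 1 (intervocalic voicing): /p/ is a voiceless obstruent between vowels /e/ and /i/, so it voices to [b]. /nmetkepimnukgo/ → nmetkebimnukgo.
Rule 2 (post-nasal voicing): no segment meets the environment; /nmetkebimnukgo/ is unchanged.
Rule 3 (stop-cluster a-epenthesis): /t/ and /k/ form a stop–stop cluster, so [a] is inserted between them. /k/ and /g/ form a stop–stop cluster, so [a] is inserted between them. /nmetkebimnukgo/ → nmetakebimnukago.

nmetakebimnukago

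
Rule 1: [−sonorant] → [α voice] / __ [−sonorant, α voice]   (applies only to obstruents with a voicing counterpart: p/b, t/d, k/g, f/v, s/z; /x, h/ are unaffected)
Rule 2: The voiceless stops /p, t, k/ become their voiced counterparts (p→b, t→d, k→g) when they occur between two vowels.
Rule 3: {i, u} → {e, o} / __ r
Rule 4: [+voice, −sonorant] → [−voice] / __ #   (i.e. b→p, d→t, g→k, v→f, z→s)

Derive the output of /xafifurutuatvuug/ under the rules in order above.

xafiforuduadvuuk

Rule 1 (regressive voicing assimilation): /t/ precedes the voiced obstruent /v/, so it voices to [d] by assimilation. /xafifurutuatvuug/ → xafifurutuadvuug.
Rule 2 (intervocalic voicing): /t/ is a voiceless stop between vowels /u/ and /u/, so it voices to [d]. /xafifurutuadvuug/ → xafifuruduadvuug.
Rule 3 (pre-rhotic lowering): /u/ is a high vowel immediately before /r/, so it lowers to [o]. /xafifuruduadvuug/ → xafiforuduadvuug.
Rule 4 (final devoicing): /g/ is a voiced obstruent in word-final position, so it devoices to [k]. /xafiforuduadvuug/ → xafiforuduadvuuk.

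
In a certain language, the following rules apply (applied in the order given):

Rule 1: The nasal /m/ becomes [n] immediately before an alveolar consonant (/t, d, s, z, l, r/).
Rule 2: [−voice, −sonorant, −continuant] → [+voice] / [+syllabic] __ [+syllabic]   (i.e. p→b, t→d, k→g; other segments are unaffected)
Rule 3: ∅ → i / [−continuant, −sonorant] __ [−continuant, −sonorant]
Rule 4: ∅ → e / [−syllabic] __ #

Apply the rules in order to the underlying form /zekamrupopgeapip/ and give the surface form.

Rule 1 (nasal place assimilation): /m/ precedes the alveolar consonant /r/, so it assimilates in place to [n]. /zekamrupopgeapip/ → zekanrupopgeapip.
Rule 2 (intervocalic voicing): /k/ is a voiceless stop between vowels /e/ and /a/, so it voices to [g]. /p/ is a voiceless stop between vowels /u/ and /o/, so it voices to [b]. /p/ is a voiceless stop between vowels /a/ and /i/, so it voices to [b]. /zekanrupopgeapip/ → zeganrubopgeabip.
Rule 3 (stop-cluster i-epenthesis): /p/ and /g/ form a stop–stop cluster, so [i] is inserted between them. /zeganrubopgeabip/ → zeganrubopigeabip.
Rule 4 (final e-epenthesis): the form ends in the consonant /p/, so [e] is inserted word-finally. /zeganrubopigeabip/ → zeganrubopigeabipe.

zeganrubopigeabipe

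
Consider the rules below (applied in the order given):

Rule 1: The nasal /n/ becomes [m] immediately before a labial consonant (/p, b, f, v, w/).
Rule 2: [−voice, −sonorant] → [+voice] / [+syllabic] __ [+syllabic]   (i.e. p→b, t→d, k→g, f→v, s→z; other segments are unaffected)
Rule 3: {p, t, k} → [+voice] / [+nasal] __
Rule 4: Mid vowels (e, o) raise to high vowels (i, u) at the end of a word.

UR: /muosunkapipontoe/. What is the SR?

Rule 1 (nasal place assimilation): no segment meets the environment; /muosunkapipontoe/ is unchanged.
Rule 2 (intervocalic voicing): /s/ is a voiceless obstruent between vowels /o/ and /u/, so it voices to [z]. /p/ is a voiceless obstruent between vowels /a/ and /i/, so it voices to [b]. /p/ is a voiceless obstruent between vowels /i/ and /o/, so it voices to [b]. /muosunkapipontoe/ → muozunkabibontoe.
Rule 3 (post-nasal voicing): /k/ is a voiceless stop immediately after the nasal /n/, so it voices to [g]. /t/ is a voiceless stop immediately after the nasal /n/, so it voices to [d]. /muozunkabibontoe/ → muozungabibondoe.
Rule 4 (final vowel raising): /e/ is a mid vowel in word-final position, so it raises to [i]. /muozungabibondoe/ → muozungabibondoi.

muozungabibondoi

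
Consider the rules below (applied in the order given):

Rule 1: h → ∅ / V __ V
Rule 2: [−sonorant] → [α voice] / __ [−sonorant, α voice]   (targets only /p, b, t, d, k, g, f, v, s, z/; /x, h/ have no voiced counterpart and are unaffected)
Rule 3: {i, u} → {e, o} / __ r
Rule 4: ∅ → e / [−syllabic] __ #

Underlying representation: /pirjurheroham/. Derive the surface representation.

perjorheroame

Rule 1 (intervocalic h-deletion): /h/ occurs between vowels /o/ and /a/, so it deletes. /pirjurheroham/ → pirjurheroam.
Rule 2 (regressive voicing assimilation): no segment meets the environment; /pirjurheroam/ is unchanged.
Rule 3 (pre-rhotic lowering): /i/ is a high vowel immediately before /r/, so it lowers to [e]. /u/ is a high vowel immediately before /r/, so it lowers to [o]. /pirjurheroam/ → perjorheroam.
Rule 4 (final e-epenthesis): the form ends in the consonant /m/, so [e] is inserted word-finally. /perjorheroam/ → perjorheroame.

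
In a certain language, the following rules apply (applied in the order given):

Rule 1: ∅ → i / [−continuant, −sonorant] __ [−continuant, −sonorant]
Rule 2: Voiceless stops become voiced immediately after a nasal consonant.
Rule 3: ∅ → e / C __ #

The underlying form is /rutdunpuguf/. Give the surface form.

Rule 1 (stop-cluster i-epenthesis): /t/ and /d/ form a stop–stop cluster, so [i] is inserted between them. /rutdunpuguf/ → rutidunpuguf.
Rule 2 (post-nasal voicing): /p/ is a voiceless stop immediately after the nasal /n/, so it voices to [b]. /rutidunpuguf/ → rutidunbuguf.
Rule 3 (final e-epenthesis): the form ends in the consonant /f/, so [e] is inserted word-finally. /rutidunbuguf/ → rutidunbugufe.

rutidunbugufe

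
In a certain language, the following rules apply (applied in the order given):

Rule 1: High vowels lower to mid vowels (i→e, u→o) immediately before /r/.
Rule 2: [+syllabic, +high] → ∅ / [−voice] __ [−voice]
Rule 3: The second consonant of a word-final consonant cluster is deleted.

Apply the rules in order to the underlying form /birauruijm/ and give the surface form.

Rule 1 (pre-rhotic lowering): /i/ is a high vowel immediately before /r/, so it lowers to [e]. /u/ is a high vowel immediately before /r/, so it lowers to [o]. /birauruijm/ → beraoruijm.
Rule 2 (high vowel syncope): no segment meets the environment; /beraoruijm/ is unchanged.
Rule 3 (final cluster simplification): /m/ is the second consonant of a word-final cluster /jm/, so it deletes. /beraoruijm/ → beraoruij.

beraoruij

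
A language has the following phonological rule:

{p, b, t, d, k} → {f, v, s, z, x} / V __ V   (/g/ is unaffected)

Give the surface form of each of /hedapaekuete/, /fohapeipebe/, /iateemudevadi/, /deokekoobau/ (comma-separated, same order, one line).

/hedapaekuete/: /d/ is a stop between vowels /e/ and /a/, so it spirantizes to the fricative [z]. /p/ is a stop between vowels /a/ and /a/, so it spirantizes to the fricative [f]. /k/ is a stop between vowels /e/ and /u/, so it spirantizes to the fricative [x]. /t/ is a stop between vowels /e/ and /e/, so it spirantizes to the fricative [s]. → [hezafaexuese].
/fohapeipebe/: /p/ is a stop between vowels /a/ and /e/, so it spirantizes to the fricative [f]. /p/ is a stop between vowels /i/ and /e/, so it spirantizes to the fricative [f]. /b/ is a stop between vowels /e/ and /e/, so it spirantizes to the fricative [v]. → [fohafeifeve].
/iateemudevadi/: /t/ is a stop between vowels /a/ and /e/, so it spirantizes to the fricative [s]. /d/ is a stop between vowels /u/ and /e/, so it spirantizes to the fricative [z]. /d/ is a stop between vowels /a/ and /i/, so it spirantizes to the fricative [z]. → [iaseemuzevazi].
/deokekoobau/: /k/ is a stop between vowels /o/ and /e/, so it spirantizes to the fricative [x]. /k/ is a stop between vowels /e/ and /o/, so it spirantizes to the fricative [x]. /b/ is a stop between vowels /o/ and /a/, so it spirantizes to the fricative [v]. → [deoxexoovau].

hezafaexuese, fohafeifeve, iaseemuzevazi, deoxexoovau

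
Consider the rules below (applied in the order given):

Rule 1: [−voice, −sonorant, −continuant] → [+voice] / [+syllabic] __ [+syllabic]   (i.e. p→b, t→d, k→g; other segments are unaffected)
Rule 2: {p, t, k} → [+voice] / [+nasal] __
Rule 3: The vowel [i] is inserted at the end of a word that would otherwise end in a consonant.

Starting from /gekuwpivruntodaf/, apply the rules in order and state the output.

Rule 1 (intervocalic voicing): /k/ is a voiceless stop between vowels /e/ and /u/, so it voices to [g]. /gekuwpivruntodaf/ → geguwpivruntodaf.
Rule 2 (post-nasal voicing): /t/ is a voiceless stop immediately after the nasal /n/, so it voices to [d]. /geguwpivruntodaf/ → geguwpivrundodaf.
Rule 3 (final i-epenthesis): the form ends in the consonant /f/, so [i] is inserted word-finally. /geguwpivrundodaf/ → geguwpivrundodafi.

geguwpivrundodafi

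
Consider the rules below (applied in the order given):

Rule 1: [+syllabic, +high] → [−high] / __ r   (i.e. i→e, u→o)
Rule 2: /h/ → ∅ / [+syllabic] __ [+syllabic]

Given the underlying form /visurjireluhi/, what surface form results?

visorjerelui

Rule 1 (pre-rhotic lowering): /u/ is a high vowel immediately before /r/, so it lowers to [o]. /i/ is a high vowel immediately before /r/, so it lowers to [e]. /visurjireluhi/ → visorjereluhi.
Rule 2 (intervocalic h-deletion): /h/ occurs between vowels /u/ and /i/, so it deletes. /visorjereluhi/ → visorjerelui.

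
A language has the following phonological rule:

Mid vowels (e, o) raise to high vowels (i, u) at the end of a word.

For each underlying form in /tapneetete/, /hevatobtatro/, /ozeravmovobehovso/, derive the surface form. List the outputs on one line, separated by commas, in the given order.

tapneeteti, hevatobtatru, ozeravmovobehovsu

/tapneetete/: /e/ is a mid vowel in word-final position, so it raises to [i]. → [tapneeteti].
/hevatobtatro/: /o/ is a mid vowel in word-final position, so it raises to [u]. → [hevatobtatru].
/ozeravmovobehovso/: /o/ is a mid vowel in word-final position, so it raises to [u]. → [ozeravmovobehovsu].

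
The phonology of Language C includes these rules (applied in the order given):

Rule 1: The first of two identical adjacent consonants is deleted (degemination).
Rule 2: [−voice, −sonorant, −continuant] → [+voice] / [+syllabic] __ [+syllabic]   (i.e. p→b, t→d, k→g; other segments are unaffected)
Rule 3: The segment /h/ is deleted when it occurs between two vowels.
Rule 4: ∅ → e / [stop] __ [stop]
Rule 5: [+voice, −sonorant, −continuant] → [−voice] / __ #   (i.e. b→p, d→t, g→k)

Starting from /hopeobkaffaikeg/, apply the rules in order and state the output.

Rule 1 (degemination): /ff/ is a geminate; the first /f/ deletes. /hopeobkaffaikeg/ → hopeobkafaikeg.
Rule 2 (intervocalic voicing): /p/ is a voiceless stop between vowels /o/ and /e/, so it voices to [b]. /k/ is a voiceless stop between vowels /i/ and /e/, so it voices to [g]. /hopeobkafaikeg/ → hobeobkafaigeg.
Rule 3 (intervocalic h-deletion): no segment meets the environment; /hobeobkafaigeg/ is unchanged.
Rule 4 (stop-cluster e-epenthesis): /b/ and /k/ form a stop–stop cluster, so [e] is inserted between them. /hobeobkafaigeg/ → hobeobekafaigeg.
Rule 5 (final devoicing): /g/ is a voiced stop in word-final position, so it devoices to [k]. /hobeobekafaigeg/ → hobeobekafaigek.

hobeobekafaigek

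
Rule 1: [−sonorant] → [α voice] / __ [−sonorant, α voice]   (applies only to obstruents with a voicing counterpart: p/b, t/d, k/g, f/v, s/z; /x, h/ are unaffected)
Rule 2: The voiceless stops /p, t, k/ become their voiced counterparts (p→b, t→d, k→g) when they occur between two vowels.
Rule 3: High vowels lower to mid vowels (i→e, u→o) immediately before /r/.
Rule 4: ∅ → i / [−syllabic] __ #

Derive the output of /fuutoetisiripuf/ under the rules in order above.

fuudoediseribufi

Rule 1 (regressive voicing assimilation): no segment meets the environment; /fuutoetisiripuf/ is unchanged.
Rule 2 (intervocalic voicing): /t/ is a voiceless stop between vowels /u/ and /o/, so it voices to [d]. /t/ is a voiceless stop between vowels /e/ and /i/, so it voices to [d]. /p/ is a voiceless stop between vowels /i/ and /u/, so it voices to [b]. /fuutoetisiripuf/ → fuudoedisiribuf.
Rule 3 (pre-rhotic lowering): /i/ is a high vowel immediately before /r/, so it lowers to [e]. /fuudoedisiribuf/ → fuudoediseribuf.
Rule 4 (final i-epenthesis): the form ends in the consonant /f/, so [i] is inserted word-finally. /fuudoediseribuf/ → fuudoediseribufi.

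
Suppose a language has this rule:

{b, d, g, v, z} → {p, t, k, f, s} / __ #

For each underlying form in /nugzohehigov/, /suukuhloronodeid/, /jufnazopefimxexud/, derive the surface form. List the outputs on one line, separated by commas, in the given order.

nugzohehigof, suukuhloronodeit, jufnazopefimxexut

/nugzohehigov/: /v/ is a voiced obstruent in word-final position, so it devoices to [f]. → [nugzohehigof].
/suukuhloronodeid/: /d/ is a voiced obstruent in word-final position, so it devoices to [t]. → [suukuhloronodeit].
/jufnazopefimxexud/: /d/ is a voiced obstruent in word-final position, so it devoices to [t]. → [jufnazopefimxexut].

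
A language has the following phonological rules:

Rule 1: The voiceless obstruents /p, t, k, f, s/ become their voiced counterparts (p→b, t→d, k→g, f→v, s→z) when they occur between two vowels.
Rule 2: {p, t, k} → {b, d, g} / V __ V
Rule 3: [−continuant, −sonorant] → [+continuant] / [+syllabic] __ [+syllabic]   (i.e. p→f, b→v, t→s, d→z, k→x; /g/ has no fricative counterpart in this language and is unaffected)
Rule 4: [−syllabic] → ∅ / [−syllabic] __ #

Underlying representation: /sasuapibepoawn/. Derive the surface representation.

sazuavivevoaw

Rule 1 (intervocalic voicing): /s/ is a voiceless obstruent between vowels /a/ and /u/, so it voices to [z]. /p/ is a voiceless obstruent between vowels /a/ and /i/, so it voices to [b]. /p/ is a voiceless obstruent between vowels /e/ and /o/, so it voices to [b]. /sasuapibepoawn/ → sazuabibeboawn.
Rule 2 (intervocalic voicing): no segment meets the environment; /sazuabibeboawn/ is unchanged.
Rule 3 (intervocalic spirantization): /b/ is a stop between vowels /a/ and /i/, so it spirantizes to the fricative [v]. /b/ is a stop between vowels /i/ and /e/, so it spirantizes to the fricative [v]. /b/ is a stop between vowels /e/ and /o/, so it spirantizes to the fricative [v]. /sazuabibeboawn/ → sazuavivevoawn.
Rule 4 (final cluster simplification): /n/ is the second consonant of a word-final cluster /wn/, so it deletes. /sazuavivevoawn/ → sazuavivevoaw.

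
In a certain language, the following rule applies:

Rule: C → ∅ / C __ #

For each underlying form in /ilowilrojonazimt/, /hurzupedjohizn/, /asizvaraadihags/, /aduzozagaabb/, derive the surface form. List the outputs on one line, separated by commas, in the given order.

/ilowilrojonazimt/: /t/ is the second consonant of a word-final cluster /mt/, so it deletes. → [ilowilrojonazim].
/hurzupedjohizn/: /n/ is the second consonant of a word-final cluster /zn/, so it deletes. → [hurzupedjohiz].
/asizvaraadihags/: /s/ is the second consonant of a word-final cluster /gs/, so it deletes. → [asizvaraadihag].
/aduzozagaabb/: /b/ is the second consonant of a word-final cluster /bb/, so it deletes. → [aduzozagaab].

ilowilrojonazim, hurzupedjohiz, asizvaraadihag, aduzozagaab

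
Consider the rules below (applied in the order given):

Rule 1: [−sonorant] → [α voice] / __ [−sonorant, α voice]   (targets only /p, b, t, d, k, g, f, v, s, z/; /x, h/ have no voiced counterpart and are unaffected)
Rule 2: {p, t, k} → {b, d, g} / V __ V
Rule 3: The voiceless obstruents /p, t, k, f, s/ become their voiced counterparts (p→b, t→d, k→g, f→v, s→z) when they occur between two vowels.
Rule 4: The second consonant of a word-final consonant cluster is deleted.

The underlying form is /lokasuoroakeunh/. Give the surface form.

logazuoroageun

Rule 1 (regressive voicing assimilation): no segment meets the environment; /lokasuoroakeunh/ is unchanged.
Rule 2 (intervocalic voicing): /k/ is a voiceless stop between vowels /o/ and /a/, so it voices to [g]. /k/ is a voiceless stop between vowels /a/ and /e/, so it voices to [g]. /lokasuoroakeunh/ → logasuoroageunh.
Rule 3 (intervocalic voicing): /s/ is a voiceless obstruent between vowels /a/ and /u/, so it voices to [z]. /logasuoroageunh/ → logazuoroageunh.
Rule 4 (final cluster simplification): /h/ is the second consonant of a word-final cluster /nh/, so it deletes. /logazuoroageunh/ → logazuoroageun.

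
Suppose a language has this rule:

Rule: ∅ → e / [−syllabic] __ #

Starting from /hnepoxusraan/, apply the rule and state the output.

hnepoxusraane

the form ends in the consonant /n/, so [e] is inserted word-finally.
Surface form: [hnepoxusraane].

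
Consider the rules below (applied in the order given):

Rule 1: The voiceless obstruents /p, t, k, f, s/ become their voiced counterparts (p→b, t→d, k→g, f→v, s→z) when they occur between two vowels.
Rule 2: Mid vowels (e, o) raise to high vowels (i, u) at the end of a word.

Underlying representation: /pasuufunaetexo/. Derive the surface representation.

pazuuvunaedexu

Rule 1 (intervocalic voicing): /s/ is a voiceless obstruent between vowels /a/ and /u/, so it voices to [z]. /f/ is a voiceless obstruent between vowels /u/ and /u/, so it voices to [v]. /t/ is a voiceless obstruent between vowels /e/ and /e/, so it voices to [d]. /pasuufunaetexo/ → pazuuvunaedexo.
Rule 2 (final vowel raising): /o/ is a mid vowel in word-final position, so it raises to [u]. /pazuuvunaedexo/ → pazuuvunaedexu.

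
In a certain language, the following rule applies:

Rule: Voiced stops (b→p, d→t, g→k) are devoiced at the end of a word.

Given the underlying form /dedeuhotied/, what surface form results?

Scanning /dedeuhotied/: /d/ at position 1 is not in the conditioning environment; /d/ at position 3 is not in the conditioning environment; /d/ is a voiced stop in word-final position, so it devoices to [t].
Result: [dedeuhotiet].

dedeuhotiet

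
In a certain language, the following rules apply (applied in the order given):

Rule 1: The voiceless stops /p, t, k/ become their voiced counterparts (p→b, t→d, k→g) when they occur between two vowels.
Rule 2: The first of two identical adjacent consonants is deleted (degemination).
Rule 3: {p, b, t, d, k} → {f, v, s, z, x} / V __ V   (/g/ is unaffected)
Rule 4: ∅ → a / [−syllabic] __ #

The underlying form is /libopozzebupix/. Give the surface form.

Rule 1 (intervocalic voicing): /p/ is a voiceless stop between vowels /o/ and /o/, so it voices to [b]. /p/ is a voiceless stop between vowels /u/ and /i/, so it voices to [b]. /libopozzebupix/ → libobozzebubix.
Rule 2 (degemination): /zz/ is a geminate; the first /z/ deletes. /libobozzebubix/ → libobozebubix.
Rule 3 (intervocalic spirantization): /b/ is a stop between vowels /i/ and /o/, so it spirantizes to the fricative [v]. /b/ is a stop between vowels /o/ and /o/, so it spirantizes to the fricative [v]. /b/ is a stop between vowels /e/ and /u/, so it spirantizes to the fricative [v]. /b/ is a stop between vowels /u/ and /i/, so it spirantizes to the fricative [v]. /libobozebubix/ → livovozevuvix.
Rule 4 (final a-epenthesis): the form ends in the consonant /x/, so [a] is inserted word-finally. /livovozevuvix/ → livovozevuvixa.

livovozevuvixa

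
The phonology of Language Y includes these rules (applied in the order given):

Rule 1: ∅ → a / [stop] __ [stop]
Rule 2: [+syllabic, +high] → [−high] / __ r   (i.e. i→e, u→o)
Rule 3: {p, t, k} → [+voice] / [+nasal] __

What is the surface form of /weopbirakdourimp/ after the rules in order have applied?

Rule 1 (stop-cluster a-epenthesis): /p/ and /b/ form a stop–stop cluster, so [a] is inserted between them. /k/ and /d/ form a stop–stop cluster, so [a] is inserted between them. /weopbirakdourimp/ → weopabirakadourimp.
Rule 2 (pre-rhotic lowering): /i/ is a high vowel immediately before /r/, so it lowers to [e]. /u/ is a high vowel immediately before /r/, so it lowers to [o]. /weopabirakadourimp/ → weopaberakadoorimp.
Rule 3 (post-nasal voicing): /p/ is a voiceless stop immediately after the nasal /m/, so it voices to [b]. /weopaberakadoorimp/ → weopaberakadoorimb.

weopaberakadoorimb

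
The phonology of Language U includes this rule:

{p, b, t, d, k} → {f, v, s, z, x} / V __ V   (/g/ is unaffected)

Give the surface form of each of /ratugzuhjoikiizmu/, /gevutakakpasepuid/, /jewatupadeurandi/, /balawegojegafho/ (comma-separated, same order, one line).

rasugzuhjoixiizmu, gevusaxakpasefuid, jewasufazeurandi, balawegojegafho

/ratugzuhjoikiizmu/: /t/ is a stop between vowels /a/ and /u/, so it spirantizes to the fricative [s]. /k/ is a stop between vowels /i/ and /i/, so it spirantizes to the fricative [x]. → [rasugzuhjoixiizmu].
/gevutakakpasepuid/: /t/ is a stop between vowels /u/ and /a/, so it spirantizes to the fricative [s]. /k/ is a stop between vowels /a/ and /a/, so it spirantizes to the fricative [x]. /p/ is a stop between vowels /e/ and /u/, so it spirantizes to the fricative [f]. → [gevusaxakpasefuid].
/jewatupadeurandi/: /t/ is a stop between vowels /a/ and /u/, so it spirantizes to the fricative [s]. /p/ is a stop between vowels /u/ and /a/, so it spirantizes to the fricative [f]. /d/ is a stop between vowels /a/ and /e/, so it spirantizes to the fricative [z]. → [jewasufazeurandi].
/balawegojegafho/: the rule's environment is not met; surfaces unchanged as [balawegojegafho].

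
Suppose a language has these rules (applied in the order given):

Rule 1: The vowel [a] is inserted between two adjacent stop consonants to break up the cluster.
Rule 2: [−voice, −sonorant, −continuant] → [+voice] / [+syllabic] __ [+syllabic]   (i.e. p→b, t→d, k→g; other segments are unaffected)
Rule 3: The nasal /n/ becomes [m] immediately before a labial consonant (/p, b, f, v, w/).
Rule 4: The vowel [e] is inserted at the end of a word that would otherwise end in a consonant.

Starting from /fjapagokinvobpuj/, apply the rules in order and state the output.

fjabagogimvobabuje

Rule 1 (stop-cluster a-epenthesis): /b/ and /p/ form a stop–stop cluster, so [a] is inserted between them. /fjapagokinvobpuj/ → fjapagokinvobapuj.
Rule 2 (intervocalic voicing): /p/ is a voiceless stop between vowels /a/ and /a/, so it voices to [b]. /k/ is a voiceless stop between vowels /o/ and /i/, so it voices to [g]. /p/ is a voiceless stop between vowels /a/ and /u/, so it voices to [b]. /fjapagokinvobapuj/ → fjabagoginvobabuj.
Rule 3 (nasal place assimilation): /n/ precedes the labial consonant /v/, so it assimilates in place to [m]. /fjabagoginvobabuj/ → fjabagogimvobabuj.
Rule 4 (final e-epenthesis): the form ends in the consonant /j/, so [e] is inserted word-finally. /fjabagogimvobabuj/ → fjabagogimvobabuje.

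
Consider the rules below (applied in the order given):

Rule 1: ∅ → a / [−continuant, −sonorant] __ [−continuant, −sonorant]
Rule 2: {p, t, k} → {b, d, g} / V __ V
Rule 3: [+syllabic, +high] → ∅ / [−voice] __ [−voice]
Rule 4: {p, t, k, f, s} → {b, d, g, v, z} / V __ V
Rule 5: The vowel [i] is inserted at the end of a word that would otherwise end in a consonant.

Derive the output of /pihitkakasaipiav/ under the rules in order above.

Rule 1 (stop-cluster a-epenthesis): /t/ and /k/ form a stop–stop cluster, so [a] is inserted between them. /pihitkakasaipiav/ → pihitakakasaipiav.
Rule 2 (intervocalic voicing): /t/ is a voiceless stop between vowels /i/ and /a/, so it voices to [d]. /k/ is a voiceless stop between vowels /a/ and /a/, so it voices to [g]. /k/ is a voiceless stop between vowels /a/ and /a/, so it voices to [g]. /p/ is a voiceless stop between vowels /i/ and /i/, so it voices to [b]. /pihitakakasaipiav/ → pihidagagasaibiav.
Rule 3 (high vowel syncope): /i/ is a high vowel flanked by voiceless consonants /p/ and /h/, so it deletes. /pihidagagasaibiav/ → phidagagasaibiav.
Rule 4 (intervocalic voicing): /s/ is a voiceless obstruent between vowels /a/ and /a/, so it voices to [z]. /phidagagasaibiav/ → phidagagazaibiav.
Rule 5 (final i-epenthesis): the form ends in the consonant /v/, so [i] is inserted word-finally. /phidagagazaibiav/ → phidagagazaibiavi.

phidagagazaibiavi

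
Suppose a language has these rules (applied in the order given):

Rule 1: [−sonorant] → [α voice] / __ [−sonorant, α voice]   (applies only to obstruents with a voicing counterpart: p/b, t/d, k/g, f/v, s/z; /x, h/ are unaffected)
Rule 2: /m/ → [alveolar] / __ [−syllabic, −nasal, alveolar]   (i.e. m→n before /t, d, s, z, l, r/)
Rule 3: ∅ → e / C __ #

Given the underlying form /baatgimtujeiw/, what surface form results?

baadgintujeiwe

Rule 1 (regressive voicing assimilation): /t/ precedes the voiced obstruent /g/, so it voices to [d] by assimilation. /baatgimtujeiw/ → baadgimtujeiw.
Rule 2 (nasal place assimilation): /m/ precedes the alveolar consonant /t/, so it assimilates in place to [n]. /baadgimtujeiw/ → baadgintujeiw.
Rule 3 (final e-epenthesis): the form ends in the consonant /w/, so [e] is inserted word-finally. /baadgintujeiw/ → baadgintujeiwe.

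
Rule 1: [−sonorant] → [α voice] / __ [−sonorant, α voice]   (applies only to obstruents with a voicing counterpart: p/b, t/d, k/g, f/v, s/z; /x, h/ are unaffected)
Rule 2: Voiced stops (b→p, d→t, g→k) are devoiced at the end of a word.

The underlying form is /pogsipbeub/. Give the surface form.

poksibbeup

Rule 1 (regressive voicing assimilation): /g/ precedes the voiceless obstruent /s/, so it devoices to [k] by assimilation. /p/ precedes the voiced obstruent /b/, so it voices to [b] by assimilation. /pogsipbeub/ → poksibbeub.
Rule 2 (final devoicing): /b/ is a voiced stop in word-final position, so it devoices to [p]. /poksibbeub/ → poksibbeup.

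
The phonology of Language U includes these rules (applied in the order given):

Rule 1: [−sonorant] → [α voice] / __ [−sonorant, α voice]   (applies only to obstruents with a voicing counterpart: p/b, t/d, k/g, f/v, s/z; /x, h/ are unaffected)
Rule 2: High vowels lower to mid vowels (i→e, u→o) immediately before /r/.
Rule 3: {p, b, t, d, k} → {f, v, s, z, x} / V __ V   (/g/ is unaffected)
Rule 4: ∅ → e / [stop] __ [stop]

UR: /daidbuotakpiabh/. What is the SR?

daidebuosakepiaph

Rule 1 (regressive voicing assimilation): /b/ precedes the voiceless obstruent /h/, so it devoices to [p] by assimilation. /daidbuotakpiabh/ → daidbuotakpiaph.
Rule 2 (pre-rhotic lowering): no segment meets the environment; /daidbuotakpiaph/ is unchanged.
Rule 3 (intervocalic spirantization): /t/ is a stop between vowels /o/ and /a/, so it spirantizes to the fricative [s]. /daidbuotakpiaph/ → daidbuosakpiaph.
Rule 4 (stop-cluster e-epenthesis): /d/ and /b/ form a stop–stop cluster, so [e] is inserted between them. /k/ and /p/ form a stop–stop cluster, so [e] is inserted between them. /daidbuosakpiaph/ → daidebuosakepiaph.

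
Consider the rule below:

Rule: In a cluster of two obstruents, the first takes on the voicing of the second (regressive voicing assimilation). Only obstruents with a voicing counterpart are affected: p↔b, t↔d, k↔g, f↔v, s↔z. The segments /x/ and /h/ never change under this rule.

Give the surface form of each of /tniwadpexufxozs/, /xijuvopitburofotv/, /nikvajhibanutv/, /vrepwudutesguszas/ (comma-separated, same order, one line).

/tniwadpexufxozs/: /d/ precedes the voiceless obstruent /p/, so it devoices to [t] by assimilation. /z/ precedes the voiceless obstruent /s/, so it devoices to [s] by assimilation. → [tniwatpexufxoss].
/xijuvopitburofotv/: /t/ precedes the voiced obstruent /b/, so it voices to [d] by assimilation. /t/ precedes the voiced obstruent /v/, so it voices to [d] by assimilation. → [xijuvopidburofodv].
/nikvajhibanutv/: /k/ precedes the voiced obstruent /v/, so it voices to [g] by assimilation. /t/ precedes the voiced obstruent /v/, so it voices to [d] by assimilation. → [nigvajhibanudv].
/vrepwudutesguszas/: /s/ precedes the voiced obstruent /g/, so it voices to [z] by assimilation. /s/ precedes the voiced obstruent /z/, so it voices to [z] by assimilation. → [vrepwudutezguzzas].

tniwatpexufxoss, xijuvopidburofodv, nigvajhibanudv, vrepwudutezguzzas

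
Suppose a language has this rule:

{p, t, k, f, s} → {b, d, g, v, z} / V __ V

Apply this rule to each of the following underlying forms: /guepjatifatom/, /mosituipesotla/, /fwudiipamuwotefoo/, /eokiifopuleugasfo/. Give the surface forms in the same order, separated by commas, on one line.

guepjadivadom, moziduibezotla, fwudiibamuwodevoo, eogiivobuleugasfo

/guepjatifatom/: /t/ is a voiceless obstruent between vowels /a/ and /i/, so it voices to [d]. /f/ is a voiceless obstruent between vowels /i/ and /a/, so it voices to [v]. /t/ is a voiceless obstruent between vowels /a/ and /o/, so it voices to [d]. → [guepjadivadom].
/mosituipesotla/: /s/ is a voiceless obstruent between vowels /o/ and /i/, so it voices to [z]. /t/ is a voiceless obstruent between vowels /i/ and /u/, so it voices to [d]. /p/ is a voiceless obstruent between vowels /i/ and /e/, so it voices to [b]. /s/ is a voiceless obstruent between vowels /e/ and /o/, so it voices to [z]. → [moziduibezotla].
/fwudiipamuwotefoo/: /p/ is a voiceless obstruent between vowels /i/ and /a/, so it voices to [b]. /t/ is a voiceless obstruent between vowels /o/ and /e/, so it voices to [d]. /f/ is a voiceless obstruent between vowels /e/ and /o/, so it voices to [v]. → [fwudiibamuwodevoo].
/eokiifopuleugasfo/: /k/ is a voiceless obstruent between vowels /o/ and /i/, so it voices to [g]. /f/ is a voiceless obstruent between vowels /i/ and /o/, so it voices to [v]. /p/ is a voiceless obstruent between vowels /o/ and /u/, so it voices to [b]. → [eogiivobuleugasfo].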